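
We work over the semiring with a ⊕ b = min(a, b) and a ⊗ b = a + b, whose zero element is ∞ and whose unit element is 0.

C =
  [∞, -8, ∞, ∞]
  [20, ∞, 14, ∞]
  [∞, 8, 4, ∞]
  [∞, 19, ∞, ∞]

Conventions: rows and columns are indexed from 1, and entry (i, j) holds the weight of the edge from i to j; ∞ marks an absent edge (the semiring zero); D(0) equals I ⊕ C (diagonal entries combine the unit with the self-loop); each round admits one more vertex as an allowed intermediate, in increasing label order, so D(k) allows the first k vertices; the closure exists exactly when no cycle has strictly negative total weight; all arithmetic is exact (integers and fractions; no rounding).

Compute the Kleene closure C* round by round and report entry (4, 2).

D(0):
  [0, -8, ∞, ∞]
  [20, 0, 14, ∞]
  [∞, 8, 0, ∞]
  [∞, 19, ∞, 0]
D(1):
  [0, -8, ∞, ∞]
  [20, 0, 14, ∞]
  [∞, 8, 0, ∞]
  [∞, 19, ∞, 0]
D(2):
  [0, -8, 6, ∞]
  [20, 0, 14, ∞]
  [28, 8, 0, ∞]
  [39, 19, 33, 0]
D(3):
  [0, -8, 6, ∞]
  [20, 0, 14, ∞]
  [28, 8, 0, ∞]
  [39, 19, 33, 0]
D(4):
  [0, -8, 6, ∞]
  [20, 0, 14, ∞]
  [28, 8, 0, ∞]
  [39, 19, 33, 0]
Answer: C*[4][2] = 19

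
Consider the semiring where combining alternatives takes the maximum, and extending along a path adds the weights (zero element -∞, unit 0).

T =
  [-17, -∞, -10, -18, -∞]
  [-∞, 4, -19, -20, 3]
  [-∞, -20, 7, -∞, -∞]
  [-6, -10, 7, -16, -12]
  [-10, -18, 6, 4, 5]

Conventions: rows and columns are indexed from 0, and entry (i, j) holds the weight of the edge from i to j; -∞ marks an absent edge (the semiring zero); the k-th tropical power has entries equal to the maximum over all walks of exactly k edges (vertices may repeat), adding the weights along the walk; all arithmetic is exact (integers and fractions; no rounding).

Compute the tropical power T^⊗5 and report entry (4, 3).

T^⊗2:
  [-24, -28, -3, -34, -30]
  [-7, 8, 9, 7, 8]
  [-∞, -13, 14, -40, -17]
  [-22, -6, 14, -8, -7]
  [-2, -6, 13, 9, 10]
T^⊗3:
  [-40, -23, 4, -26, -25]
  [1, 12, 16, 12, 13]
  [-27, -6, 21, -13, -10]
  [-14, -2, 21, -3, -2]
  [3, -1, 20, 14, 15]
T^⊗4:
  [-32, -16, 11, -21, -20]
  [6, 16, 23, 17, 18]
  [-19, 1, 28, -6, -3]
  [-9, 2, 28, 2, 3]
  [8, 4, 27, 19, 20]
T^⊗5:
  [-27, -9, 18, -16, -13]
  [11, 20, 30, 22, 23]
  [-12, 8, 35, 1, 4]
  [-4, 8, 35, 7, 8]
  [13, 9, 34, 24, 25]
Key observation: the optimum is the walk 4->4->4->4->4->3, with weight 5 + 5 + 5 + 5 + 4 = 24.
Optimal value attained by: walk 4->4->4->4->4->3.
Answer: (T^⊗5)[4][3] = 24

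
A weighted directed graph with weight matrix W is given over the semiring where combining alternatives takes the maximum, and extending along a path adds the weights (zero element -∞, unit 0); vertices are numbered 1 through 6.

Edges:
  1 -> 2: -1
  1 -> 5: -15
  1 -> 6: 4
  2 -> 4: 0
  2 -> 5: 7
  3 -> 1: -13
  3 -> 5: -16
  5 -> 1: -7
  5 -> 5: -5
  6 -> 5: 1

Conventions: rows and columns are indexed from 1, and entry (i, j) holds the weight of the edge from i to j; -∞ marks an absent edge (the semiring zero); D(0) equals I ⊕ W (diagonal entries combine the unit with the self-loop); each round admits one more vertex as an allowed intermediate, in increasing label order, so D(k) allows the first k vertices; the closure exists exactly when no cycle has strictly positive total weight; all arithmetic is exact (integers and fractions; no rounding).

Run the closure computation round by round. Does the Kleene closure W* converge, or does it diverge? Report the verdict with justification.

D(0):
  [0, -1, -∞, -∞, -15, 4]
  [-∞, 0, -∞, 0, 7, -∞]
  [-13, -∞, 0, -∞, -16, -∞]
  [-∞, -∞, -∞, 0, -∞, -∞]
  [-7, -∞, -∞, -∞, 0, -∞]
  [-∞, -∞, -∞, -∞, 1, 0]
D(1):
  [0, -1, -∞, -∞, -15, 4]
  [-∞, 0, -∞, 0, 7, -∞]
  [-13, -14, 0, -∞, -16, -9]
  [-∞, -∞, -∞, 0, -∞, -∞]
  [-7, -8, -∞, -∞, 0, -3]
  [-∞, -∞, -∞, -∞, 1, 0]
D(2):
  [0, -1, -∞, -1, 6, 4]
  [-∞, 0, -∞, 0, 7, -∞]
  [-13, -14, 0, -14, -7, -9]
  [-∞, -∞, -∞, 0, -∞, -∞]
  [-7, -8, -∞, -8, 0, -3]
  [-∞, -∞, -∞, -∞, 1, 0]
D(3):
  [0, -1, -∞, -1, 6, 4]
  [-∞, 0, -∞, 0, 7, -∞]
  [-13, -14, 0, -14, -7, -9]
  [-∞, -∞, -∞, 0, -∞, -∞]
  [-7, -8, -∞, -8, 0, -3]
  [-∞, -∞, -∞, -∞, 1, 0]
D(4):
  [0, -1, -∞, -1, 6, 4]
  [-∞, 0, -∞, 0, 7, -∞]
  [-13, -14, 0, -14, -7, -9]
  [-∞, -∞, -∞, 0, -∞, -∞]
  [-7, -8, -∞, -8, 0, -3]
  [-∞, -∞, -∞, -∞, 1, 0]
D(5):
  [0, -1, -∞, -1, 6, 4]
  [0, 0, -∞, 0, 7, 4]
  [-13, -14, 0, -14, -7, -9]
  [-∞, -∞, -∞, 0, -∞, -∞]
  [-7, -8, -∞, -8, 0, -3]
  [-6, -7, -∞, -7, 1, 0]
D(6):
  [0, -1, -∞, -1, 6, 4]
  [0, 0, -∞, 0, 7, 4]
  [-13, -14, 0, -14, -7, -9]
  [-∞, -∞, -∞, 0, -∞, -∞]
  [-7, -8, -∞, -8, 0, -3]
  [-6, -7, -∞, -7, 1, 0]
Key observation: every diagonal entry stays at the unit through all rounds, so no improving cycle exists.
Answer: CONVERGES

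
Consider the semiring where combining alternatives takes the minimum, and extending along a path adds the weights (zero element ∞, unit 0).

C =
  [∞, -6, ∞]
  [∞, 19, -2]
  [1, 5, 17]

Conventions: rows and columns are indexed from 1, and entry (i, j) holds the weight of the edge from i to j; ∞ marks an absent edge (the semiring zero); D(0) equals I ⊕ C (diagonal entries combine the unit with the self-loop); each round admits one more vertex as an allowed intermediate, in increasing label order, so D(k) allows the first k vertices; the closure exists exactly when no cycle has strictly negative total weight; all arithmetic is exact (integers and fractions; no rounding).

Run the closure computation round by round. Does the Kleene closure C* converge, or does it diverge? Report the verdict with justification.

D(0):
  [0, -6, ∞]
  [∞, 0, -2]
  [1, 5, 0]
D(1):
  [0, -6, ∞]
  [∞, 0, -2]
  [1, -5, 0]
Detection: at round 2, diagonal entry (3, 3) turns strictly negative.
Key observation: the cycle 3->1->2->3 has total weight 1 + (-6) + (-2), which is strictly negative.
Answer: DIVERGES — negative cycle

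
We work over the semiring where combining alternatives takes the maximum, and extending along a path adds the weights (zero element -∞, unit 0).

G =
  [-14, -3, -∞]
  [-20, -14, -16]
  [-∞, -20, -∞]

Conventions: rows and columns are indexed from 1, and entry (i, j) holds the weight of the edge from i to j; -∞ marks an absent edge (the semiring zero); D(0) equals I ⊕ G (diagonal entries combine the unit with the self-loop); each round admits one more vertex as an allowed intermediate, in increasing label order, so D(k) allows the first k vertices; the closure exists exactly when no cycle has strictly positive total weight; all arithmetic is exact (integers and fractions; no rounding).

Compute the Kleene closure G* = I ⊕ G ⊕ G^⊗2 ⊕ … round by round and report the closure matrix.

D(0):
  [0, -3, -∞]
  [-20, 0, -16]
  [-∞, -20, 0]
D(1):
  [0, -3, -∞]
  [-20, 0, -16]
  [-∞, -20, 0]
D(2):
  [0, -3, -19]
  [-20, 0, -16]
  [-40, -20, 0]
D(3):
  [0, -3, -19]
  [-20, 0, -16]
  [-40, -20, 0]
Answer: G* = [[0, -3, -19], [-20, 0, -16], [-40, -20, 0]]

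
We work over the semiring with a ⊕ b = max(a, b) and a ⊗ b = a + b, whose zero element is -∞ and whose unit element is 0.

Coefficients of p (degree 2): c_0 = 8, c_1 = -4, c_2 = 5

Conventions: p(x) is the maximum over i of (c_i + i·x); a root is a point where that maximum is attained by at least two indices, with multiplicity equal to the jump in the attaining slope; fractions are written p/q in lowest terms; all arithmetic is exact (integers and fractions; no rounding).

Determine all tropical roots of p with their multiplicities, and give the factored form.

hull edge (i=0, c=8) to (i=2, c=5): slope -3/2, span 2
Factored form: p(x) = 5 ⊗ (x ⊕ 3/2) ⊗ (x ⊕ 3/2)
Answer: roots = 3/2 (mult 2)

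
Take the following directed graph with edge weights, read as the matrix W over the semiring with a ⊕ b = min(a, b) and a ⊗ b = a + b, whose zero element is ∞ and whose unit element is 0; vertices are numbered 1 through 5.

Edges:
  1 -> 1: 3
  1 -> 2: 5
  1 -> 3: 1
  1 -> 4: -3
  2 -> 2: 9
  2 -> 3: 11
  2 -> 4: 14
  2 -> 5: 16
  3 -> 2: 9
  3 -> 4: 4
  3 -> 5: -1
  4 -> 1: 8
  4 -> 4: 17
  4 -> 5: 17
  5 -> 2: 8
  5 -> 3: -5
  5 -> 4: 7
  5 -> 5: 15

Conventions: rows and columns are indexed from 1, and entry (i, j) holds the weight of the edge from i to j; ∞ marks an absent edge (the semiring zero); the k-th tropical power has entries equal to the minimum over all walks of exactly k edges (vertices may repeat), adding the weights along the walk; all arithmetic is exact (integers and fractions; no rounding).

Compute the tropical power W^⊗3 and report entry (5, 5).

W^⊗2:
  [5, 8, 4, 0, 0]
  [22, 18, 11, 15, 10]
  [12, 7, -6, 6, 14]
  [11, 13, 9, 5, 32]
  [15, 4, 10, -1, -6]
W^⊗3:
  [8, 8, -5, 2, 3]
  [23, 18, 5, 15, 10]
  [14, 3, 9, -2, -7]
  [13, 16, 12, 8, 8]
  [7, 2, -11, 1, 9]
Key observation: the optimum is the walk 5->3->5->5, with weight (-5) + (-1) + 15 = 9.
Optimal value attained by: walk 5->3->5->5.
Answer: (W^⊗3)[5][5] = 9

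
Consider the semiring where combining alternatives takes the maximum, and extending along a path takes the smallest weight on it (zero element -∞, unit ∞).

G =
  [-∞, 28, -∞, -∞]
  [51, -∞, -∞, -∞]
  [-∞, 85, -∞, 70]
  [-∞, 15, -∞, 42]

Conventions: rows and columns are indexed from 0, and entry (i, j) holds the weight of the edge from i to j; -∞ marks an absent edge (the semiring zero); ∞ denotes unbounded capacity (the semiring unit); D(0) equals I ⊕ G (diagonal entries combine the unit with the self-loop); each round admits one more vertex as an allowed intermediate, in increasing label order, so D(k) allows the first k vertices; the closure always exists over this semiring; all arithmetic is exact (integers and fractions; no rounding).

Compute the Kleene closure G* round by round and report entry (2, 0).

D(0):
  [∞, 28, -∞, -∞]
  [51, ∞, -∞, -∞]
  [-∞, 85, ∞, 70]
  [-∞, 15, -∞, ∞]
D(1):
  [∞, 28, -∞, -∞]
  [51, ∞, -∞, -∞]
  [-∞, 85, ∞, 70]
  [-∞, 15, -∞, ∞]
D(2):
  [∞, 28, -∞, -∞]
  [51, ∞, -∞, -∞]
  [51, 85, ∞, 70]
  [15, 15, -∞, ∞]
D(3):
  [∞, 28, -∞, -∞]
  [51, ∞, -∞, -∞]
  [51, 85, ∞, 70]
  [15, 15, -∞, ∞]
D(4):
  [∞, 28, -∞, -∞]
  [51, ∞, -∞, -∞]
  [51, 85, ∞, 70]
  [15, 15, -∞, ∞]
Answer: G*[2][0] = 51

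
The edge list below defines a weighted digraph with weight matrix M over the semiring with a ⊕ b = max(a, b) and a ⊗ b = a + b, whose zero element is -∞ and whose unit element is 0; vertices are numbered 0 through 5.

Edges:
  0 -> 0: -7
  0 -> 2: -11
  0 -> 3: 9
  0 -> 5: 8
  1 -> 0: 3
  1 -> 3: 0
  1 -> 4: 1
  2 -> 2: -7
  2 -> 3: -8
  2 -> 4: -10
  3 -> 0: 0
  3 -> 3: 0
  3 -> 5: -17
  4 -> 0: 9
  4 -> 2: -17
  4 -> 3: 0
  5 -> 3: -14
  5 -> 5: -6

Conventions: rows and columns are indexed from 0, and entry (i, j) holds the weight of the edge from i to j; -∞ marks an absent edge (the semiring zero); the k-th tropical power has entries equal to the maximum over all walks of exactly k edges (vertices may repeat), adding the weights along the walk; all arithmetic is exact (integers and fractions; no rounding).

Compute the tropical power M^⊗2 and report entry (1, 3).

M^⊗2:
  [9, -∞, -18, 9, -21, 2]
  [10, -∞, -8, 12, -∞, 11]
  [-1, -∞, -14, -8, -17, -25]
  [0, -∞, -11, 9, -∞, 8]
  [2, -∞, -2, 18, -27, 17]
  [-14, -∞, -∞, -14, -∞, -12]
Key observation: the optimum is the walk 1->0->3, with weight 3 + 9 = 12.
Optimal value attained by: walk 1->0->3.
Answer: (M^⊗2)[1][3] = 12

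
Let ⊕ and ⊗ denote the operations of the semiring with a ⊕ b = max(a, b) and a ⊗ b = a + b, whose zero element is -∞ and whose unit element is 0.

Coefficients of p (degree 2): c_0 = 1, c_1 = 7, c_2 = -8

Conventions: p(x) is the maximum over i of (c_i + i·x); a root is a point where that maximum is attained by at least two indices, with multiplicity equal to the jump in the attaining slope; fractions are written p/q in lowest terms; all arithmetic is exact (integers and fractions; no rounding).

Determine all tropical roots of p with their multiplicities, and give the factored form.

hull edge (i=0, c=1) to (i=1, c=7): slope 6, span 1
hull edge (i=1, c=7) to (i=2, c=-8): slope -15, span 1
Factored form: p(x) = -8 ⊗ (x ⊕ (-6)) ⊗ (x ⊕ 15)
Answer: roots = -6 (mult 1), 15 (mult 1)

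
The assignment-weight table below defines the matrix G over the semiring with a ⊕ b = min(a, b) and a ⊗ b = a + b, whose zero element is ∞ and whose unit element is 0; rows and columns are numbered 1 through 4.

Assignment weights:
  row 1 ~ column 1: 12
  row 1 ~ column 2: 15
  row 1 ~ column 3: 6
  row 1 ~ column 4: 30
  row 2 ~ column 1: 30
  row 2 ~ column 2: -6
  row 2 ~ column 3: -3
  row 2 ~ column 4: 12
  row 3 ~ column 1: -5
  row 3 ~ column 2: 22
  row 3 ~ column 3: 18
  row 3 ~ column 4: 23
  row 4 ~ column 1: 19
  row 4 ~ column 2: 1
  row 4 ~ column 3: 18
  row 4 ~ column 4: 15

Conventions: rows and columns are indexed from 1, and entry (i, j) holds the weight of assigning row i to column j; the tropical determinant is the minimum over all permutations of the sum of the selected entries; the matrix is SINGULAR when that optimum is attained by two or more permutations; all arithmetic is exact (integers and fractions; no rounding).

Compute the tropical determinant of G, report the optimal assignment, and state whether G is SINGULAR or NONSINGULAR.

σ = (1, 2, 3, 4): 12 + (-6) + 18 + 15 = 39
σ = (1, 2, 4, 3): 12 + (-6) + 23 + 18 = 47
σ = (1, 3, 2, 4): 12 + (-3) + 22 + 15 = 46
σ = (1, 3, 4, 2): 12 + (-3) + 23 + 1 = 33
σ = (1, 4, 2, 3): 12 + 12 + 22 + 18 = 64
σ = (1, 4, 3, 2): 12 + 12 + 18 + 1 = 43
σ = (2, 1, 3, 4): 15 + 30 + 18 + 15 = 78
σ = (2, 1, 4, 3): 15 + 30 + 23 + 18 = 86
σ = (2, 3, 1, 4): 15 + (-3) + (-5) + 15 = 22
σ = (2, 3, 4, 1): 15 + (-3) + 23 + 19 = 54
σ = (2, 4, 1, 3): 15 + 12 + (-5) + 18 = 40
σ = (2, 4, 3, 1): 15 + 12 + 18 + 19 = 64
σ = (3, 1, 2, 4): 6 + 30 + 22 + 15 = 73
σ = (3, 1, 4, 2): 6 + 30 + 23 + 1 = 60
σ = (3, 2, 1, 4): 6 + (-6) + (-5) + 15 = 10
σ = (3, 2, 4, 1): 6 + (-6) + 23 + 19 = 42
σ = (3, 4, 1, 2): 6 + 12 + (-5) + 1 = 14
σ = (3, 4, 2, 1): 6 + 12 + 22 + 19 = 59
σ = (4, 1, 2, 3): 30 + 30 + 22 + 18 = 100
σ = (4, 1, 3, 2): 30 + 30 + 18 + 1 = 79
σ = (4, 2, 1, 3): 30 + (-6) + (-5) + 18 = 37
σ = (4, 2, 3, 1): 30 + (-6) + 18 + 19 = 61
σ = (4, 3, 1, 2): 30 + (-3) + (-5) + 1 = 23
σ = (4, 3, 2, 1): 30 + (-3) + 22 + 19 = 68
Optimal value attained by: σ = (3, 2, 1, 4).
Answer: det⊕(G) = 10; verdict: NONSINGULAR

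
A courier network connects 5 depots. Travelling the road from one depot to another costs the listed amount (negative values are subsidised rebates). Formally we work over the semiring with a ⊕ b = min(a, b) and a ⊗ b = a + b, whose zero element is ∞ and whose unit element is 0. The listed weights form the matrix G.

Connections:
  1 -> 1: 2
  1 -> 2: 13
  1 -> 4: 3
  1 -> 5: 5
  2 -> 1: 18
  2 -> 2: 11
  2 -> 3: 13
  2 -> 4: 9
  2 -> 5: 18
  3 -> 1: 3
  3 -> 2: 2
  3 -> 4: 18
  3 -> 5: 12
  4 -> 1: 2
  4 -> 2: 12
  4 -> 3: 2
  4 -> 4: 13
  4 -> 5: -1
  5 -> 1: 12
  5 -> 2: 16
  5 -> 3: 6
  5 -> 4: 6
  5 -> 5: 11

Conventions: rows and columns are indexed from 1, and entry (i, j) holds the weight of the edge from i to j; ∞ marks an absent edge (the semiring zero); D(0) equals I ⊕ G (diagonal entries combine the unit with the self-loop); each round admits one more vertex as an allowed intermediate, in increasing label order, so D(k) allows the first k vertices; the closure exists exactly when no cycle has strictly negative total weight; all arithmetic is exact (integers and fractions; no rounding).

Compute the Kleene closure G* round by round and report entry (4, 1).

D(0):
  [0, 13, ∞, 3, 5]
  [18, 0, 13, 9, 18]
  [3, 2, 0, 18, 12]
  [2, 12, 2, 0, -1]
  [12, 16, 6, 6, 0]
D(1):
  [0, 13, ∞, 3, 5]
  [18, 0, 13, 9, 18]
  [3, 2, 0, 6, 8]
  [2, 12, 2, 0, -1]
  [12, 16, 6, 6, 0]
D(2):
  [0, 13, 26, 3, 5]
  [18, 0, 13, 9, 18]
  [3, 2, 0, 6, 8]
  [2, 12, 2, 0, -1]
  [12, 16, 6, 6, 0]
D(3):
  [0, 13, 26, 3, 5]
  [16, 0, 13, 9, 18]
  [3, 2, 0, 6, 8]
  [2, 4, 2, 0, -1]
  [9, 8, 6, 6, 0]
D(4):
  [0, 7, 5, 3, 2]
  [11, 0, 11, 9, 8]
  [3, 2, 0, 6, 5]
  [2, 4, 2, 0, -1]
  [8, 8, 6, 6, 0]
D(5):
  [0, 7, 5, 3, 2]
  [11, 0, 11, 9, 8]
  [3, 2, 0, 6, 5]
  [2, 4, 2, 0, -1]
  [8, 8, 6, 6, 0]
Answer: G*[4][1] = 2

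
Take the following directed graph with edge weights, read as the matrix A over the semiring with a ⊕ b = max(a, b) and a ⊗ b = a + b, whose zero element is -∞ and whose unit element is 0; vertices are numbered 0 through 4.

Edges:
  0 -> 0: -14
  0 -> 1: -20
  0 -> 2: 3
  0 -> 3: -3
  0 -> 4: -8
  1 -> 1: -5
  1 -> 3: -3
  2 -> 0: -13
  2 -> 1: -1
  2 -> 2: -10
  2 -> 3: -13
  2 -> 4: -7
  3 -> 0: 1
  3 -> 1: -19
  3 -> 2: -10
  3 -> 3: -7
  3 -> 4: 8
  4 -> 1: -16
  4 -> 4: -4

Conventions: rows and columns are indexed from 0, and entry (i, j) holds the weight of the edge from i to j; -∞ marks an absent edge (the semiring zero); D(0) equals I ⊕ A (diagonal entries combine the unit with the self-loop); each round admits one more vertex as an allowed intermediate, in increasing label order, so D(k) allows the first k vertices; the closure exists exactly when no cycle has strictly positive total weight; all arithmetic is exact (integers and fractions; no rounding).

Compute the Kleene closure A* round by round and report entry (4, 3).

D(0):
  [0, -20, 3, -3, -8]
  [-∞, 0, -∞, -3, -∞]
  [-13, -1, 0, -13, -7]
  [1, -19, -10, 0, 8]
  [-∞, -16, -∞, -∞, 0]
D(1):
  [0, -20, 3, -3, -8]
  [-∞, 0, -∞, -3, -∞]
  [-13, -1, 0, -13, -7]
  [1, -19, 4, 0, 8]
  [-∞, -16, -∞, -∞, 0]
D(2):
  [0, -20, 3, -3, -8]
  [-∞, 0, -∞, -3, -∞]
  [-13, -1, 0, -4, -7]
  [1, -19, 4, 0, 8]
  [-∞, -16, -∞, -19, 0]
D(3):
  [0, 2, 3, -1, -4]
  [-∞, 0, -∞, -3, -∞]
  [-13, -1, 0, -4, -7]
  [1, 3, 4, 0, 8]
  [-∞, -16, -∞, -19, 0]
D(4):
  [0, 2, 3, -1, 7]
  [-2, 0, 1, -3, 5]
  [-3, -1, 0, -4, 4]
  [1, 3, 4, 0, 8]
  [-18, -16, -15, -19, 0]
D(5):
  [0, 2, 3, -1, 7]
  [-2, 0, 1, -3, 5]
  [-3, -1, 0, -4, 4]
  [1, 3, 4, 0, 8]
  [-18, -16, -15, -19, 0]
Answer: A*[4][3] = -19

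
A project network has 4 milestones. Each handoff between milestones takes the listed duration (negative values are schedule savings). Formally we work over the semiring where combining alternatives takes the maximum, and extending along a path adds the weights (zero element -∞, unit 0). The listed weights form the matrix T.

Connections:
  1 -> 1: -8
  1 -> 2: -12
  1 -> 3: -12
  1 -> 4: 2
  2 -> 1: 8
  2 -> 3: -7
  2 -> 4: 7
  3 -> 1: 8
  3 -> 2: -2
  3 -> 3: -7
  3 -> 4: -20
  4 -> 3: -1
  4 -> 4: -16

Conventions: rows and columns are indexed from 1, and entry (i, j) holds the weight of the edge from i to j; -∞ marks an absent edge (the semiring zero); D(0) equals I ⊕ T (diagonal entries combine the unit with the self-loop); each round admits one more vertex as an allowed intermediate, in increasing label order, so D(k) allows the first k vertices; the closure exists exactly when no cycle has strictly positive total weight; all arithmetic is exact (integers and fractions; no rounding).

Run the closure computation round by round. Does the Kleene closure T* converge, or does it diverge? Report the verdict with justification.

D(0):
  [0, -12, -12, 2]
  [8, 0, -7, 7]
  [8, -2, 0, -20]
  [-∞, -∞, -1, 0]
D(1):
  [0, -12, -12, 2]
  [8, 0, -4, 10]
  [8, -2, 0, 10]
  [-∞, -∞, -1, 0]
D(2):
  [0, -12, -12, 2]
  [8, 0, -4, 10]
  [8, -2, 0, 10]
  [-∞, -∞, -1, 0]
Detection: at round 3, diagonal entry (4, 4) turns strictly positive.
Key observation: the cycle 4->3->1->2->4 has total weight (-1) + 8 + (-12) + 7, which is strictly positive.
Answer: DIVERGES — positive cycle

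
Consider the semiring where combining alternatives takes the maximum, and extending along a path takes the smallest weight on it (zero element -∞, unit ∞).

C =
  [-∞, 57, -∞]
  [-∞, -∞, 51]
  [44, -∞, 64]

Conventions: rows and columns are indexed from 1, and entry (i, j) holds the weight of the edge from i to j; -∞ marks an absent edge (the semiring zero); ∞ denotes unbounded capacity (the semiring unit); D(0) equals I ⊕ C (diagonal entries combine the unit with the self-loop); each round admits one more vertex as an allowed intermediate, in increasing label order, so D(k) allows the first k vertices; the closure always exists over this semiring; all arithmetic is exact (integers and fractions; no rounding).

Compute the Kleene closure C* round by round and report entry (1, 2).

D(0):
  [∞, 57, -∞]
  [-∞, ∞, 51]
  [44, -∞, ∞]
D(1):
  [∞, 57, -∞]
  [-∞, ∞, 51]
  [44, 44, ∞]
D(2):
  [∞, 57, 51]
  [-∞, ∞, 51]
  [44, 44, ∞]
D(3):
  [∞, 57, 51]
  [44, ∞, 51]
  [44, 44, ∞]
Answer: C*[1][2] = 57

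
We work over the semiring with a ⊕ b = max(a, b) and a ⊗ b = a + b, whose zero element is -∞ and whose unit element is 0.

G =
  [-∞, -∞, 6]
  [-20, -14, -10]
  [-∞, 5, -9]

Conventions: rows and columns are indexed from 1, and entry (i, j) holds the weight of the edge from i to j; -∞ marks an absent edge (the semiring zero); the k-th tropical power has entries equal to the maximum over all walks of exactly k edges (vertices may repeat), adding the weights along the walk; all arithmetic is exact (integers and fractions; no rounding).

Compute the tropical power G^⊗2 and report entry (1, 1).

G^⊗2:
  [-∞, 11, -3]
  [-34, -5, -14]
  [-15, -4, -5]
Key observation: no walk of exactly 2 edges connects these vertices, so the entry is the semiring zero.
Answer: (G^⊗2)[1][1] = -∞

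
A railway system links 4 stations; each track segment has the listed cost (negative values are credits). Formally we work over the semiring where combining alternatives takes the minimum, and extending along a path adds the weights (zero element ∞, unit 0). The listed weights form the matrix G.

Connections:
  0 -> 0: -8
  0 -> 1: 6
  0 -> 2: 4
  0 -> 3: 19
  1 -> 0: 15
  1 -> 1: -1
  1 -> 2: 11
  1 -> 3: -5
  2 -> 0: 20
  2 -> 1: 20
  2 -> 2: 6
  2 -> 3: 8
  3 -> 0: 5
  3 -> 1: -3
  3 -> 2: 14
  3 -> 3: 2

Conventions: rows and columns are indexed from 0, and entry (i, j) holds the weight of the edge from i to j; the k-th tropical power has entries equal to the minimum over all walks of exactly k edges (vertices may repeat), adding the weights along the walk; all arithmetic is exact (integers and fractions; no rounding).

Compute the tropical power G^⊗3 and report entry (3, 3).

G^⊗2:
  [-16, -2, -4, 1]
  [0, -8, 9, -6]
  [12, 5, 12, 10]
  [-3, -4, 8, -8]
G^⊗3:
  [-24, -10, -12, -7]
  [-8, -9, 3, -13]
  [4, 4, 16, 0]
  [-11, -11, 1, -9]
Key observation: the optimum is the walk 3->1->1->3, with weight (-3) + (-1) + (-5) = -9.
Optimal value attained by: walk 3->1->1->3.
Answer: (G^⊗3)[3][3] = -9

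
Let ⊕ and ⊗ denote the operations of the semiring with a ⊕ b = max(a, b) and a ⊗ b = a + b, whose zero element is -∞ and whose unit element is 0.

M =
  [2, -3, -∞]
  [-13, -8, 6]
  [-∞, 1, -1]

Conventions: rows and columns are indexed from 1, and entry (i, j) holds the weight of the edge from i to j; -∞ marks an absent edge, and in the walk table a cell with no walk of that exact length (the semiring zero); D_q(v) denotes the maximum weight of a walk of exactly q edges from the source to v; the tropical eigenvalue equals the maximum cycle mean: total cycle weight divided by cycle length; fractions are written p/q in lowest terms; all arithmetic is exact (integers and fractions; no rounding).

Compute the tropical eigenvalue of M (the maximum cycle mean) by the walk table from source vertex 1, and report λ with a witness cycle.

q=0: [0, -∞, -∞]
q=1: [2, -3, -∞]
q=2: [4, -1, 3]
q=3: [6, 4, 5]
Optimal cycle mean attained by: cycle 2->3->2, total 6 + 1, length 2.
Answer: λ = 7/2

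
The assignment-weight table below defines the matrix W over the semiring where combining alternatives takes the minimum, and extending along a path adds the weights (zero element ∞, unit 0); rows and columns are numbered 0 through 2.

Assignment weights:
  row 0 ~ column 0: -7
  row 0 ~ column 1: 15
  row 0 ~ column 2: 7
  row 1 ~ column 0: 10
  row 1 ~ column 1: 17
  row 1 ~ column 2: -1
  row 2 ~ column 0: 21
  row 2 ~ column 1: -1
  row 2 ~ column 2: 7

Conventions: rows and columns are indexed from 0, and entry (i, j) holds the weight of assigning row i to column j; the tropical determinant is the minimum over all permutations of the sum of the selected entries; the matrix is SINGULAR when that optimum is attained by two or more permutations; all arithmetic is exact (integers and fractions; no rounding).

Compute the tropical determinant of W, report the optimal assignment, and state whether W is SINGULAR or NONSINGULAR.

σ = (0, 1, 2): (-7) + 17 + 7 = 17
σ = (0, 2, 1): (-7) + (-1) + (-1) = -9
σ = (1, 0, 2): 15 + 10 + 7 = 32
σ = (1, 2, 0): 15 + (-1) + 21 = 35
σ = (2, 0, 1): 7 + 10 + (-1) = 16
σ = (2, 1, 0): 7 + 17 + 21 = 45
Optimal value attained by: σ = (0, 2, 1).
Answer: det⊕(W) = -9; verdict: NONSINGULAR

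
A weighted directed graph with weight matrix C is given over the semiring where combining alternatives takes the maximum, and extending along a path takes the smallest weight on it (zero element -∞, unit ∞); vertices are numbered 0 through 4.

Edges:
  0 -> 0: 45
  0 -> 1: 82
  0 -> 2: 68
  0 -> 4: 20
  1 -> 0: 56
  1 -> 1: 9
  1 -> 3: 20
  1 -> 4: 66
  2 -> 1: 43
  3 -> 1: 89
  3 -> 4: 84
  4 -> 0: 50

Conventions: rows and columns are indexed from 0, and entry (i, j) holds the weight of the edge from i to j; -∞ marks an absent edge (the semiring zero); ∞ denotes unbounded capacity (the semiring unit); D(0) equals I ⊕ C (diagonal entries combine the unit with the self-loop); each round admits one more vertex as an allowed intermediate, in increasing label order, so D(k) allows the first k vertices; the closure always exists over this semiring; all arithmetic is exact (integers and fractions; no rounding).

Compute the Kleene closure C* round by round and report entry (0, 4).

D(0):
  [∞, 82, 68, -∞, 20]
  [56, ∞, -∞, 20, 66]
  [-∞, 43, ∞, -∞, -∞]
  [-∞, 89, -∞, ∞, 84]
  [50, -∞, -∞, -∞, ∞]
D(1):
  [∞, 82, 68, -∞, 20]
  [56, ∞, 56, 20, 66]
  [-∞, 43, ∞, -∞, -∞]
  [-∞, 89, -∞, ∞, 84]
  [50, 50, 50, -∞, ∞]
D(2):
  [∞, 82, 68, 20, 66]
  [56, ∞, 56, 20, 66]
  [43, 43, ∞, 20, 43]
  [56, 89, 56, ∞, 84]
  [50, 50, 50, 20, ∞]
D(3):
  [∞, 82, 68, 20, 66]
  [56, ∞, 56, 20, 66]
  [43, 43, ∞, 20, 43]
  [56, 89, 56, ∞, 84]
  [50, 50, 50, 20, ∞]
D(4):
  [∞, 82, 68, 20, 66]
  [56, ∞, 56, 20, 66]
  [43, 43, ∞, 20, 43]
  [56, 89, 56, ∞, 84]
  [50, 50, 50, 20, ∞]
D(5):
  [∞, 82, 68, 20, 66]
  [56, ∞, 56, 20, 66]
  [43, 43, ∞, 20, 43]
  [56, 89, 56, ∞, 84]
  [50, 50, 50, 20, ∞]
Answer: C*[0][4] = 66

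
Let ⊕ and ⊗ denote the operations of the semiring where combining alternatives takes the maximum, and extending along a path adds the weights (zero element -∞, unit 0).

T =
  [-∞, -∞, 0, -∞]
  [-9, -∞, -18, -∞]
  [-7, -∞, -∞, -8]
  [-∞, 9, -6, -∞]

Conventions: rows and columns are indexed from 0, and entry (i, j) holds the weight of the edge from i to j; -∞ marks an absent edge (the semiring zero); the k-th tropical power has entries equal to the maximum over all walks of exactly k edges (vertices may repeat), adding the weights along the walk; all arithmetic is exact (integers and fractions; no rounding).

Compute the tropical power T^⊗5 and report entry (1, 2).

T^⊗2:
  [-7, -∞, -∞, -8]
  [-25, -∞, -9, -26]
  [-∞, 1, -7, -∞]
  [0, -∞, -9, -14]
T^⊗3:
  [-∞, 1, -7, -∞]
  [-16, -17, -25, -17]
  [-8, -∞, -17, -15]
  [-16, -5, 0, -17]
T^⊗4:
  [-8, -∞, -17, -15]
  [-26, -8, -16, -33]
  [-24, -6, -8, -25]
  [-7, -8, -16, -8]
T^⊗5:
  [-24, -6, -8, -25]
  [-17, -24, -26, -24]
  [-15, -16, -24, -16]
  [-17, 1, -7, -24]
Key observation: the optimum is the walk 1->0->2->3->1->2, with weight (-9) + 0 + (-8) + 9 + (-18) = -26.
Optimal value attained by: walk 1->0->2->3->1->2.
Answer: (T^⊗5)[1][2] = -26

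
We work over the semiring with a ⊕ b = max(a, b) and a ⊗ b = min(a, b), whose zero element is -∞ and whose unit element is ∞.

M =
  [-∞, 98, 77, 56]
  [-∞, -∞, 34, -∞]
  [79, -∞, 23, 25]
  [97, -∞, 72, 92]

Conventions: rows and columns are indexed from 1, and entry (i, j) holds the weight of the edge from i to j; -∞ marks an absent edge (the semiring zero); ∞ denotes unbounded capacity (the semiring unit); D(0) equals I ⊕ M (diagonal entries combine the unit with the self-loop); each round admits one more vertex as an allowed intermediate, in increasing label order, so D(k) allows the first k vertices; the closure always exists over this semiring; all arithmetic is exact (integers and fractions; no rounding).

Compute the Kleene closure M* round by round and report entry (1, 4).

D(0):
  [∞, 98, 77, 56]
  [-∞, ∞, 34, -∞]
  [79, -∞, ∞, 25]
  [97, -∞, 72, ∞]
D(1):
  [∞, 98, 77, 56]
  [-∞, ∞, 34, -∞]
  [79, 79, ∞, 56]
  [97, 97, 77, ∞]
D(2):
  [∞, 98, 77, 56]
  [-∞, ∞, 34, -∞]
  [79, 79, ∞, 56]
  [97, 97, 77, ∞]
D(3):
  [∞, 98, 77, 56]
  [34, ∞, 34, 34]
  [79, 79, ∞, 56]
  [97, 97, 77, ∞]
D(4):
  [∞, 98, 77, 56]
  [34, ∞, 34, 34]
  [79, 79, ∞, 56]
  [97, 97, 77, ∞]
Answer: M*[1][4] = 56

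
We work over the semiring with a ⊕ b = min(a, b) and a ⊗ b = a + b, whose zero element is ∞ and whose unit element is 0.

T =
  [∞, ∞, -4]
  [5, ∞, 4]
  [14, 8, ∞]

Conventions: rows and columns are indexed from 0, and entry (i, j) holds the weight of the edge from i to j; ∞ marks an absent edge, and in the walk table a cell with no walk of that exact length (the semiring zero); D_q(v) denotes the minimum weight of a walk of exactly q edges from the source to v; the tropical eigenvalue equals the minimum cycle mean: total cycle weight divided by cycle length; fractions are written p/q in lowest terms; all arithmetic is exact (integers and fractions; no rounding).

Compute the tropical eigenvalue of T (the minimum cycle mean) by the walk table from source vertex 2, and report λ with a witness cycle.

q=0: [∞, ∞, 0]
q=1: [14, 8, ∞]
q=2: [13, ∞, 10]
q=3: [24, 18, 9]
Optimal cycle mean attained by: cycle 0->2->1->0, total (-4) + 8 + 5, length 3.
Answer: λ = 3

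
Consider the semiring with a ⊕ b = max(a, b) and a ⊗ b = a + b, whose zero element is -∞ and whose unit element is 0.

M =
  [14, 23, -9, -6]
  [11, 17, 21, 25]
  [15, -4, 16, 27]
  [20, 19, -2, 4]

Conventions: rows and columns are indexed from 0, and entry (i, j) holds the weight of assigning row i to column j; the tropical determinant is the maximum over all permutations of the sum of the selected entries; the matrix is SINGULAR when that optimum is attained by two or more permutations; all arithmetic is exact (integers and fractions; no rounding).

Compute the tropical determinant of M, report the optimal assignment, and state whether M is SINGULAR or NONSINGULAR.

σ = (0, 1, 2, 3): 14 + 17 + 16 + 4 = 51
σ = (0, 1, 3, 2): 14 + 17 + 27 + (-2) = 56
σ = (0, 2, 1, 3): 14 + 21 + (-4) + 4 = 35
σ = (0, 2, 3, 1): 14 + 21 + 27 + 19 = 81
σ = (0, 3, 1, 2): 14 + 25 + (-4) + (-2) = 33
σ = (0, 3, 2, 1): 14 + 25 + 16 + 19 = 74
σ = (1, 0, 2, 3): 23 + 11 + 16 + 4 = 54
σ = (1, 0, 3, 2): 23 + 11 + 27 + (-2) = 59
σ = (1, 2, 0, 3): 23 + 21 + 15 + 4 = 63
σ = (1, 2, 3, 0): 23 + 21 + 27 + 20 = 91
σ = (1, 3, 0, 2): 23 + 25 + 15 + (-2) = 61
σ = (1, 3, 2, 0): 23 + 25 + 16 + 20 = 84
σ = (2, 0, 1, 3): (-9) + 11 + (-4) + 4 = 2
σ = (2, 0, 3, 1): (-9) + 11 + 27 + 19 = 48
σ = (2, 1, 0, 3): (-9) + 17 + 15 + 4 = 27
σ = (2, 1, 3, 0): (-9) + 17 + 27 + 20 = 55
σ = (2, 3, 0, 1): (-9) + 25 + 15 + 19 = 50
σ = (2, 3, 1, 0): (-9) + 25 + (-4) + 20 = 32
σ = (3, 0, 1, 2): (-6) + 11 + (-4) + (-2) = -1
σ = (3, 0, 2, 1): (-6) + 11 + 16 + 19 = 40
σ = (3, 1, 0, 2): (-6) + 17 + 15 + (-2) = 24
σ = (3, 1, 2, 0): (-6) + 17 + 16 + 20 = 47
σ = (3, 2, 0, 1): (-6) + 21 + 15 + 19 = 49
σ = (3, 2, 1, 0): (-6) + 21 + (-4) + 20 = 31
Optimal value attained by: σ = (1, 2, 3, 0).
Answer: det⊕(M) = 91; verdict: NONSINGULAR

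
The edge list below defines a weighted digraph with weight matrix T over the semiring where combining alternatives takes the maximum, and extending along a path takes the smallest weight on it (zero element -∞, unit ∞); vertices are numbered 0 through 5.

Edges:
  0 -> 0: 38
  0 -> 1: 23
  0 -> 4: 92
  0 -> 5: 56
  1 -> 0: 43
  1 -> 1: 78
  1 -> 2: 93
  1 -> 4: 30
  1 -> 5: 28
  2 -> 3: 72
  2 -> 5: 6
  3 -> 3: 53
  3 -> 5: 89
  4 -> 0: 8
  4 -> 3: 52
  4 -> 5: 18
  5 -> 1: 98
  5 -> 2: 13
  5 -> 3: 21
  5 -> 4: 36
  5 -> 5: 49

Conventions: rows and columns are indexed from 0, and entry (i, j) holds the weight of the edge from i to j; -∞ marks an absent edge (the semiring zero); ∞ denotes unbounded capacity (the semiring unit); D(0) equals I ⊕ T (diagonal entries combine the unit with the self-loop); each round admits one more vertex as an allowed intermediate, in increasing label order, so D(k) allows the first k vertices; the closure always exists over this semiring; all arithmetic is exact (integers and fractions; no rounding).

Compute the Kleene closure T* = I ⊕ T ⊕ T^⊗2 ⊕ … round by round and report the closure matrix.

D(0):
  [∞, 23, -∞, -∞, 92, 56]
  [43, ∞, 93, -∞, 30, 28]
  [-∞, -∞, ∞, 72, -∞, 6]
  [-∞, -∞, -∞, ∞, -∞, 89]
  [8, -∞, -∞, 52, ∞, 18]
  [-∞, 98, 13, 21, 36, ∞]
D(1):
  [∞, 23, -∞, -∞, 92, 56]
  [43, ∞, 93, -∞, 43, 43]
  [-∞, -∞, ∞, 72, -∞, 6]
  [-∞, -∞, -∞, ∞, -∞, 89]
  [8, 8, -∞, 52, ∞, 18]
  [-∞, 98, 13, 21, 36, ∞]
D(2):
  [∞, 23, 23, -∞, 92, 56]
  [43, ∞, 93, -∞, 43, 43]
  [-∞, -∞, ∞, 72, -∞, 6]
  [-∞, -∞, -∞, ∞, -∞, 89]
  [8, 8, 8, 52, ∞, 18]
  [43, 98, 93, 21, 43, ∞]
D(3):
  [∞, 23, 23, 23, 92, 56]
  [43, ∞, 93, 72, 43, 43]
  [-∞, -∞, ∞, 72, -∞, 6]
  [-∞, -∞, -∞, ∞, -∞, 89]
  [8, 8, 8, 52, ∞, 18]
  [43, 98, 93, 72, 43, ∞]
D(4):
  [∞, 23, 23, 23, 92, 56]
  [43, ∞, 93, 72, 43, 72]
  [-∞, -∞, ∞, 72, -∞, 72]
  [-∞, -∞, -∞, ∞, -∞, 89]
  [8, 8, 8, 52, ∞, 52]
  [43, 98, 93, 72, 43, ∞]
D(5):
  [∞, 23, 23, 52, 92, 56]
  [43, ∞, 93, 72, 43, 72]
  [-∞, -∞, ∞, 72, -∞, 72]
  [-∞, -∞, -∞, ∞, -∞, 89]
  [8, 8, 8, 52, ∞, 52]
  [43, 98, 93, 72, 43, ∞]
D(6):
  [∞, 56, 56, 56, 92, 56]
  [43, ∞, 93, 72, 43, 72]
  [43, 72, ∞, 72, 43, 72]
  [43, 89, 89, ∞, 43, 89]
  [43, 52, 52, 52, ∞, 52]
  [43, 98, 93, 72, 43, ∞]
Answer: T* = [[∞, 56, 56, 56, 92, 56], [43, ∞, 93, 72, 43, 72], [43, 72, ∞, 72, 43, 72], [43, 89, 89, ∞, 43, 89], [43, 52, 52, 52, ∞, 52], [43, 98, 93, 72, 43, ∞]]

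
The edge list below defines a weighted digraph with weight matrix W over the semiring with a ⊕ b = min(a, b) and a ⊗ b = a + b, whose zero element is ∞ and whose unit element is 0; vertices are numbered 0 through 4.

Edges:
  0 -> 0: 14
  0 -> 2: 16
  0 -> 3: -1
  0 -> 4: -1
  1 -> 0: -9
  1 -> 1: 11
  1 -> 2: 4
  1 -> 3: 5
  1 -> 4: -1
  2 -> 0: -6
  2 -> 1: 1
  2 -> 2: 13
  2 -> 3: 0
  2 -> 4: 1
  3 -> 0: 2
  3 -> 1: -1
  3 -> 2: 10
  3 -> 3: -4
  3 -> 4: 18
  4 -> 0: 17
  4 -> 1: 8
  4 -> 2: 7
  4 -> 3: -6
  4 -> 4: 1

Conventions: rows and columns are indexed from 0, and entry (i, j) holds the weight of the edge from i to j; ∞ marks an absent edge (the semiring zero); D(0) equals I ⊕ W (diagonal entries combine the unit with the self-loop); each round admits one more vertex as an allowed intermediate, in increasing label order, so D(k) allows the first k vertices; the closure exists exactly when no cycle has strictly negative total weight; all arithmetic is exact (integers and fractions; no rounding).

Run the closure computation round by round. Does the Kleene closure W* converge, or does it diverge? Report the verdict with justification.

Detection: at round 0, diagonal entry (3, 3) turns strictly negative.
Key observation: the cycle 3->3 has total weight (-4), which is strictly negative.
Answer: DIVERGES — negative cycle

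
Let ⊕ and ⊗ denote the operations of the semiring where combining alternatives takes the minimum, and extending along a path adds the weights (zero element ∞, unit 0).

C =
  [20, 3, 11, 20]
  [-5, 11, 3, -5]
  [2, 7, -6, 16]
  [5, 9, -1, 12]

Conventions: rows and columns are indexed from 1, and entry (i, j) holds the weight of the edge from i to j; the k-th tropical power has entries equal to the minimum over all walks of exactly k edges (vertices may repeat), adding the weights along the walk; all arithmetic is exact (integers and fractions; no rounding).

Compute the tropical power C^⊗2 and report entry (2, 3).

C^⊗2:
  [-2, 14, 5, -2]
  [0, -2, -6, 6]
  [-4, 1, -12, 2]
  [1, 6, -7, 4]
Key observation: the optimum is the walk 2->4->3, with weight (-5) + (-1) = -6.
Optimal value attained by: walk 2->4->3.
Answer: (C^⊗2)[2][3] = -6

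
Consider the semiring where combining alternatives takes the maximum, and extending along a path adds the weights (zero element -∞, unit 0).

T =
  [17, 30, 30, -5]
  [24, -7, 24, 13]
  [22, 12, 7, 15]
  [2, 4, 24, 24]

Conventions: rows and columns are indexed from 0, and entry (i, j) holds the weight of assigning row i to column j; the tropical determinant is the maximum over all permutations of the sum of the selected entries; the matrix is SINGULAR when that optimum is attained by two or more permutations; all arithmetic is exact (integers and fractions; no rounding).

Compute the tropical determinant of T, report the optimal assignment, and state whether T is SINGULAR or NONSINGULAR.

σ = (0, 1, 2, 3): 17 + (-7) + 7 + 24 = 41
σ = (0, 1, 3, 2): 17 + (-7) + 15 + 24 = 49
σ = (0, 2, 1, 3): 17 + 24 + 12 + 24 = 77
σ = (0, 2, 3, 1): 17 + 24 + 15 + 4 = 60
σ = (0, 3, 1, 2): 17 + 13 + 12 + 24 = 66
σ = (0, 3, 2, 1): 17 + 13 + 7 + 4 = 41
σ = (1, 0, 2, 3): 30 + 24 + 7 + 24 = 85
σ = (1, 0, 3, 2): 30 + 24 + 15 + 24 = 93
σ = (1, 2, 0, 3): 30 + 24 + 22 + 24 = 100
σ = (1, 2, 3, 0): 30 + 24 + 15 + 2 = 71
σ = (1, 3, 0, 2): 30 + 13 + 22 + 24 = 89
σ = (1, 3, 2, 0): 30 + 13 + 7 + 2 = 52
σ = (2, 0, 1, 3): 30 + 24 + 12 + 24 = 90
σ = (2, 0, 3, 1): 30 + 24 + 15 + 4 = 73
σ = (2, 1, 0, 3): 30 + (-7) + 22 + 24 = 69
σ = (2, 1, 3, 0): 30 + (-7) + 15 + 2 = 40
σ = (2, 3, 0, 1): 30 + 13 + 22 + 4 = 69
σ = (2, 3, 1, 0): 30 + 13 + 12 + 2 = 57
σ = (3, 0, 1, 2): (-5) + 24 + 12 + 24 = 55
σ = (3, 0, 2, 1): (-5) + 24 + 7 + 4 = 30
σ = (3, 1, 0, 2): (-5) + (-7) + 22 + 24 = 34
σ = (3, 1, 2, 0): (-5) + (-7) + 7 + 2 = -3
σ = (3, 2, 0, 1): (-5) + 24 + 22 + 4 = 45
σ = (3, 2, 1, 0): (-5) + 24 + 12 + 2 = 33
Optimal value attained by: σ = (1, 2, 0, 3).
Answer: det⊕(T) = 100; verdict: NONSINGULAR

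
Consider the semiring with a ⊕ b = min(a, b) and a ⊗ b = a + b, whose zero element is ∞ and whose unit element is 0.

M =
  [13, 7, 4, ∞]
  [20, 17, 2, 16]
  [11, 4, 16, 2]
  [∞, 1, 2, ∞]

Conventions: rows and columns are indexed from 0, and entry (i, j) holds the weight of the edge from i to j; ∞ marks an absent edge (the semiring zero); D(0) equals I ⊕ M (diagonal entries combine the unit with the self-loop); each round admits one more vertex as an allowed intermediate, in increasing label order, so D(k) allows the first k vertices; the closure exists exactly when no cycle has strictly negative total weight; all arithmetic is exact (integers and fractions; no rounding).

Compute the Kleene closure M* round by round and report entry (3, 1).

D(0):
  [0, 7, 4, ∞]
  [20, 0, 2, 16]
  [11, 4, 0, 2]
  [∞, 1, 2, 0]
D(1):
  [0, 7, 4, ∞]
  [20, 0, 2, 16]
  [11, 4, 0, 2]
  [∞, 1, 2, 0]
D(2):
  [0, 7, 4, 23]
  [20, 0, 2, 16]
  [11, 4, 0, 2]
  [21, 1, 2, 0]
D(3):
  [0, 7, 4, 6]
  [13, 0, 2, 4]
  [11, 4, 0, 2]
  [13, 1, 2, 0]
D(4):
  [0, 7, 4, 6]
  [13, 0, 2, 4]
  [11, 3, 0, 2]
  [13, 1, 2, 0]
Answer: M*[3][1] = 1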